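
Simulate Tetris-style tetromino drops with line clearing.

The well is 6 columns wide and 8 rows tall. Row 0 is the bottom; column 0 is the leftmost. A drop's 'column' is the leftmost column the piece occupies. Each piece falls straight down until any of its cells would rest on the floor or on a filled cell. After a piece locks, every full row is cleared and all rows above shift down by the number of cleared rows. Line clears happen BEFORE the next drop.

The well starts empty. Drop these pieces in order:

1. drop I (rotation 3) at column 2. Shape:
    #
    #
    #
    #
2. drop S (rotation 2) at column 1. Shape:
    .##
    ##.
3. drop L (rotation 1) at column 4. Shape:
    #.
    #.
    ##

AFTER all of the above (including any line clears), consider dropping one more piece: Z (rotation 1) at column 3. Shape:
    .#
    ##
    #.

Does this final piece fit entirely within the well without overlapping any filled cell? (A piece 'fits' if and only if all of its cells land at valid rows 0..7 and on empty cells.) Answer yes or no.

Drop 1: I rot3 at col 2 lands with bottom-row=0; cleared 0 line(s) (total 0); column heights now [0 0 4 0 0 0], max=4
Drop 2: S rot2 at col 1 lands with bottom-row=4; cleared 0 line(s) (total 0); column heights now [0 5 6 6 0 0], max=6
Drop 3: L rot1 at col 4 lands with bottom-row=0; cleared 0 line(s) (total 0); column heights now [0 5 6 6 3 1], max=6
Test piece Z rot1 at col 3 (width 2): heights before test = [0 5 6 6 3 1]; fits = False

Answer: no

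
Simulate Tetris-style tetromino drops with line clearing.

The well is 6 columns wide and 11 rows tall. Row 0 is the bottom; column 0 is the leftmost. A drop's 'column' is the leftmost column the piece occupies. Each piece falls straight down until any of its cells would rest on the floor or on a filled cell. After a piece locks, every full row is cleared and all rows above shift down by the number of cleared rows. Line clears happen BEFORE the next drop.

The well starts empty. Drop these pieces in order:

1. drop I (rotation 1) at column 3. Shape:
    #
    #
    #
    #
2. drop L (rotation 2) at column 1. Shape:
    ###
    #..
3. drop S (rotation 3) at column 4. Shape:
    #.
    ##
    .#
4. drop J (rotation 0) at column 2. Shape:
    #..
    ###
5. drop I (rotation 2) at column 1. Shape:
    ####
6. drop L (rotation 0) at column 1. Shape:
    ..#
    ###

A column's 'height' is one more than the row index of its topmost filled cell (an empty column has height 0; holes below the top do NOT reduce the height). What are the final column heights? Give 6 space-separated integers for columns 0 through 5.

Answer: 0 9 9 10 8 2

Derivation:
Drop 1: I rot1 at col 3 lands with bottom-row=0; cleared 0 line(s) (total 0); column heights now [0 0 0 4 0 0], max=4
Drop 2: L rot2 at col 1 lands with bottom-row=3; cleared 0 line(s) (total 0); column heights now [0 5 5 5 0 0], max=5
Drop 3: S rot3 at col 4 lands with bottom-row=0; cleared 0 line(s) (total 0); column heights now [0 5 5 5 3 2], max=5
Drop 4: J rot0 at col 2 lands with bottom-row=5; cleared 0 line(s) (total 0); column heights now [0 5 7 6 6 2], max=7
Drop 5: I rot2 at col 1 lands with bottom-row=7; cleared 0 line(s) (total 0); column heights now [0 8 8 8 8 2], max=8
Drop 6: L rot0 at col 1 lands with bottom-row=8; cleared 0 line(s) (total 0); column heights now [0 9 9 10 8 2], max=10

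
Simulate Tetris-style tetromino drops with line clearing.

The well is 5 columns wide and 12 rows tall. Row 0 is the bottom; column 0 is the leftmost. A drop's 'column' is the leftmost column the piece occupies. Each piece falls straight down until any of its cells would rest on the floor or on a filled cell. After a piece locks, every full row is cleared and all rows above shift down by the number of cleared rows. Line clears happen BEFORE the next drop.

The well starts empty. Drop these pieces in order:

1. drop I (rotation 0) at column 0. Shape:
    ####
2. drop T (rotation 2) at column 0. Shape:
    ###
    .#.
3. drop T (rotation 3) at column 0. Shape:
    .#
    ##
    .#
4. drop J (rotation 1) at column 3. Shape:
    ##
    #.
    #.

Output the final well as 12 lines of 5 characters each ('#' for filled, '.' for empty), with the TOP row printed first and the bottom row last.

Drop 1: I rot0 at col 0 lands with bottom-row=0; cleared 0 line(s) (total 0); column heights now [1 1 1 1 0], max=1
Drop 2: T rot2 at col 0 lands with bottom-row=1; cleared 0 line(s) (total 0); column heights now [3 3 3 1 0], max=3
Drop 3: T rot3 at col 0 lands with bottom-row=3; cleared 0 line(s) (total 0); column heights now [5 6 3 1 0], max=6
Drop 4: J rot1 at col 3 lands with bottom-row=1; cleared 0 line(s) (total 0); column heights now [5 6 3 4 4], max=6

Answer: .....
.....
.....
.....
.....
.....
.#...
##...
.#.##
####.
.#.#.
####.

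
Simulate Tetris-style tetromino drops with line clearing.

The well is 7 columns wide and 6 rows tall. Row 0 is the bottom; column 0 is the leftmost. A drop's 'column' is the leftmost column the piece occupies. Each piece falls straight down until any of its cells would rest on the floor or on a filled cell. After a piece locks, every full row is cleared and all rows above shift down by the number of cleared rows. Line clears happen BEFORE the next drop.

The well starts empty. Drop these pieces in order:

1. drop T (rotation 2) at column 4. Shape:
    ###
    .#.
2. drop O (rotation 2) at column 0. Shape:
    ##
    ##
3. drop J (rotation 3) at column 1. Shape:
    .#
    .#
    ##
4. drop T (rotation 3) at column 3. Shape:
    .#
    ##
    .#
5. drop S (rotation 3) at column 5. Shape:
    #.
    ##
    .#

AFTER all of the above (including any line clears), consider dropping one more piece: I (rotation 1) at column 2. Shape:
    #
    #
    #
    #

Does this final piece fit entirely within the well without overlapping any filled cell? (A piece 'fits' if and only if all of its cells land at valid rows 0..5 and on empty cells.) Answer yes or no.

Answer: no

Derivation:
Drop 1: T rot2 at col 4 lands with bottom-row=0; cleared 0 line(s) (total 0); column heights now [0 0 0 0 2 2 2], max=2
Drop 2: O rot2 at col 0 lands with bottom-row=0; cleared 0 line(s) (total 0); column heights now [2 2 0 0 2 2 2], max=2
Drop 3: J rot3 at col 1 lands with bottom-row=2; cleared 0 line(s) (total 0); column heights now [2 3 5 0 2 2 2], max=5
Drop 4: T rot3 at col 3 lands with bottom-row=2; cleared 0 line(s) (total 0); column heights now [2 3 5 4 5 2 2], max=5
Drop 5: S rot3 at col 5 lands with bottom-row=2; cleared 0 line(s) (total 0); column heights now [2 3 5 4 5 5 4], max=5
Test piece I rot1 at col 2 (width 1): heights before test = [2 3 5 4 5 5 4]; fits = False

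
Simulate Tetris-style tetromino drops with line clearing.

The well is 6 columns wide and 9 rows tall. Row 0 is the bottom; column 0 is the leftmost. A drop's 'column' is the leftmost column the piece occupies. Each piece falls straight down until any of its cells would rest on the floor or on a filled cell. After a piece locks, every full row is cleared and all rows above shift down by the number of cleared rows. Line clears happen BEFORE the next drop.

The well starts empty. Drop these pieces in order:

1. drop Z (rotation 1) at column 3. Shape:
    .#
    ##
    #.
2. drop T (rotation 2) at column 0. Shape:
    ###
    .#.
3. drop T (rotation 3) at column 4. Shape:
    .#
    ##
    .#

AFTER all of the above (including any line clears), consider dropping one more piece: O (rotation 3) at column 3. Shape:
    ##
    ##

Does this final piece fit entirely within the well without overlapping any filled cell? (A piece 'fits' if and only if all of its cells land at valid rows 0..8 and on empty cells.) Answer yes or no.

Drop 1: Z rot1 at col 3 lands with bottom-row=0; cleared 0 line(s) (total 0); column heights now [0 0 0 2 3 0], max=3
Drop 2: T rot2 at col 0 lands with bottom-row=0; cleared 0 line(s) (total 0); column heights now [2 2 2 2 3 0], max=3
Drop 3: T rot3 at col 4 lands with bottom-row=2; cleared 0 line(s) (total 0); column heights now [2 2 2 2 4 5], max=5
Test piece O rot3 at col 3 (width 2): heights before test = [2 2 2 2 4 5]; fits = True

Answer: yes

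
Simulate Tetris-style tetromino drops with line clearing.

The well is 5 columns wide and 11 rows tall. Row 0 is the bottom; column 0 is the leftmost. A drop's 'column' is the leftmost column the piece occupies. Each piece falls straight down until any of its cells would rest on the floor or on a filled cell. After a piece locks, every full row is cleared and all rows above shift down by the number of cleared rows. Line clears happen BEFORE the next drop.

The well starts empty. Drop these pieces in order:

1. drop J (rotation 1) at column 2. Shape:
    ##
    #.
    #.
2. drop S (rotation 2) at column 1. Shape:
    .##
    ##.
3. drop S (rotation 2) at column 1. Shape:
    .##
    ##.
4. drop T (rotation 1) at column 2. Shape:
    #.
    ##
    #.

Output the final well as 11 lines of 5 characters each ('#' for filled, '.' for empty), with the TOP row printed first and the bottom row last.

Drop 1: J rot1 at col 2 lands with bottom-row=0; cleared 0 line(s) (total 0); column heights now [0 0 3 3 0], max=3
Drop 2: S rot2 at col 1 lands with bottom-row=3; cleared 0 line(s) (total 0); column heights now [0 4 5 5 0], max=5
Drop 3: S rot2 at col 1 lands with bottom-row=5; cleared 0 line(s) (total 0); column heights now [0 6 7 7 0], max=7
Drop 4: T rot1 at col 2 lands with bottom-row=7; cleared 0 line(s) (total 0); column heights now [0 6 10 9 0], max=10

Answer: .....
..#..
..##.
..#..
..##.
.##..
..##.
.##..
..##.
..#..
..#..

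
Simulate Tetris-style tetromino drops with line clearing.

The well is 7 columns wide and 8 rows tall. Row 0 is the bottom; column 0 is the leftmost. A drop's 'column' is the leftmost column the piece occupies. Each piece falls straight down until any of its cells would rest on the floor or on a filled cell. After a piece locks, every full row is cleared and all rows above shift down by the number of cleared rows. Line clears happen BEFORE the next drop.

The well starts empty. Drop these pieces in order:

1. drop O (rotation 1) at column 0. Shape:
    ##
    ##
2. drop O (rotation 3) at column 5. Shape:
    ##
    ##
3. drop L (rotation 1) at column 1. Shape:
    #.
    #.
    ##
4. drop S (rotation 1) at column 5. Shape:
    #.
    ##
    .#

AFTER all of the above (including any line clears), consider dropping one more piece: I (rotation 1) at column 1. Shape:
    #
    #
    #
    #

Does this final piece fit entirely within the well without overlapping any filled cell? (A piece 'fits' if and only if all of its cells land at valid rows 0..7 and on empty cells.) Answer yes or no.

Drop 1: O rot1 at col 0 lands with bottom-row=0; cleared 0 line(s) (total 0); column heights now [2 2 0 0 0 0 0], max=2
Drop 2: O rot3 at col 5 lands with bottom-row=0; cleared 0 line(s) (total 0); column heights now [2 2 0 0 0 2 2], max=2
Drop 3: L rot1 at col 1 lands with bottom-row=2; cleared 0 line(s) (total 0); column heights now [2 5 3 0 0 2 2], max=5
Drop 4: S rot1 at col 5 lands with bottom-row=2; cleared 0 line(s) (total 0); column heights now [2 5 3 0 0 5 4], max=5
Test piece I rot1 at col 1 (width 1): heights before test = [2 5 3 0 0 5 4]; fits = False

Answer: no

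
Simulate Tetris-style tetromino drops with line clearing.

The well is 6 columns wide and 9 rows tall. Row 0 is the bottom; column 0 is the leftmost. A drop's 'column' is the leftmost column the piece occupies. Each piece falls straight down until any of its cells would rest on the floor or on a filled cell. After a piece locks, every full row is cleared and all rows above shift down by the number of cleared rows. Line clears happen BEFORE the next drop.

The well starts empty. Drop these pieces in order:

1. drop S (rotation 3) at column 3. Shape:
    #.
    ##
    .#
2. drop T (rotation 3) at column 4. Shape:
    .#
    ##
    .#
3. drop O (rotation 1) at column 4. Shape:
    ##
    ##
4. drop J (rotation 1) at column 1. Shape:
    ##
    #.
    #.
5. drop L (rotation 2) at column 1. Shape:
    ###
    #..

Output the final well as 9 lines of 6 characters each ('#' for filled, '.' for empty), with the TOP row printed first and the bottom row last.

Drop 1: S rot3 at col 3 lands with bottom-row=0; cleared 0 line(s) (total 0); column heights now [0 0 0 3 2 0], max=3
Drop 2: T rot3 at col 4 lands with bottom-row=1; cleared 0 line(s) (total 0); column heights now [0 0 0 3 3 4], max=4
Drop 3: O rot1 at col 4 lands with bottom-row=4; cleared 0 line(s) (total 0); column heights now [0 0 0 3 6 6], max=6
Drop 4: J rot1 at col 1 lands with bottom-row=0; cleared 0 line(s) (total 0); column heights now [0 3 3 3 6 6], max=6
Drop 5: L rot2 at col 1 lands with bottom-row=3; cleared 0 line(s) (total 0); column heights now [0 5 5 5 6 6], max=6

Answer: ......
......
......
....##
.#####
.#...#
.#####
.#.###
.#..#.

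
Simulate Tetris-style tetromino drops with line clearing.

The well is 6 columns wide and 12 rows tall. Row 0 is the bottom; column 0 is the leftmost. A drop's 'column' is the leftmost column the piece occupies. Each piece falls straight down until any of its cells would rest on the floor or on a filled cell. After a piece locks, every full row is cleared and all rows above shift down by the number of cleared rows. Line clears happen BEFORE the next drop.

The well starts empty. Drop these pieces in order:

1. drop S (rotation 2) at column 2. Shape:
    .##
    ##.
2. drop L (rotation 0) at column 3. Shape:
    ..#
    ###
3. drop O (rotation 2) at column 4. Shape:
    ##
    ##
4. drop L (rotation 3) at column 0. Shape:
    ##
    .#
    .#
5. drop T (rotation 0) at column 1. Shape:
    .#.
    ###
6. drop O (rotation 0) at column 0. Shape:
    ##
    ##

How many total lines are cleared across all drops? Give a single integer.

Drop 1: S rot2 at col 2 lands with bottom-row=0; cleared 0 line(s) (total 0); column heights now [0 0 1 2 2 0], max=2
Drop 2: L rot0 at col 3 lands with bottom-row=2; cleared 0 line(s) (total 0); column heights now [0 0 1 3 3 4], max=4
Drop 3: O rot2 at col 4 lands with bottom-row=4; cleared 0 line(s) (total 0); column heights now [0 0 1 3 6 6], max=6
Drop 4: L rot3 at col 0 lands with bottom-row=0; cleared 0 line(s) (total 0); column heights now [3 3 1 3 6 6], max=6
Drop 5: T rot0 at col 1 lands with bottom-row=3; cleared 0 line(s) (total 0); column heights now [3 4 5 4 6 6], max=6
Drop 6: O rot0 at col 0 lands with bottom-row=4; cleared 0 line(s) (total 0); column heights now [6 6 5 4 6 6], max=6

Answer: 0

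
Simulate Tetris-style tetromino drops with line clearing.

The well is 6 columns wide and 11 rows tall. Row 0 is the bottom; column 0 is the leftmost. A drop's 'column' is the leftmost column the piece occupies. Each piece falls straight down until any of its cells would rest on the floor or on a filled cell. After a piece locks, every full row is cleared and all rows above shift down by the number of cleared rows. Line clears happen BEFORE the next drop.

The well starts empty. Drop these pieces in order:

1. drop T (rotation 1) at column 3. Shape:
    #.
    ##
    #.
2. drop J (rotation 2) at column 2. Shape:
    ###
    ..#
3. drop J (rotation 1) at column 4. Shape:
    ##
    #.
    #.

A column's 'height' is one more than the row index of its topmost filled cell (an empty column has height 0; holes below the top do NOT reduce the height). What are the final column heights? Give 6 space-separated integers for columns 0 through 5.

Drop 1: T rot1 at col 3 lands with bottom-row=0; cleared 0 line(s) (total 0); column heights now [0 0 0 3 2 0], max=3
Drop 2: J rot2 at col 2 lands with bottom-row=2; cleared 0 line(s) (total 0); column heights now [0 0 4 4 4 0], max=4
Drop 3: J rot1 at col 4 lands with bottom-row=4; cleared 0 line(s) (total 0); column heights now [0 0 4 4 7 7], max=7

Answer: 0 0 4 4 7 7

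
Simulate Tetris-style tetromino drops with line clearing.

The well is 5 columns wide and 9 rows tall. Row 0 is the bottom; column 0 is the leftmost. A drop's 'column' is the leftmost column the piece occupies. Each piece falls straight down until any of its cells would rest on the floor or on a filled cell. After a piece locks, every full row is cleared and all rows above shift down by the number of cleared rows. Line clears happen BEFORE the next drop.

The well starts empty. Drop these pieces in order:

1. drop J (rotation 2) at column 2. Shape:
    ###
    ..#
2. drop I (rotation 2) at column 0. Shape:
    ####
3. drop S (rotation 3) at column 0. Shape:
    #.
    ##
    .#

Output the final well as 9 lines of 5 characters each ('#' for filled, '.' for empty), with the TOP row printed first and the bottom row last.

Answer: .....
.....
.....
#....
##...
.#...
####.
..###
....#

Derivation:
Drop 1: J rot2 at col 2 lands with bottom-row=0; cleared 0 line(s) (total 0); column heights now [0 0 2 2 2], max=2
Drop 2: I rot2 at col 0 lands with bottom-row=2; cleared 0 line(s) (total 0); column heights now [3 3 3 3 2], max=3
Drop 3: S rot3 at col 0 lands with bottom-row=3; cleared 0 line(s) (total 0); column heights now [6 5 3 3 2], max=6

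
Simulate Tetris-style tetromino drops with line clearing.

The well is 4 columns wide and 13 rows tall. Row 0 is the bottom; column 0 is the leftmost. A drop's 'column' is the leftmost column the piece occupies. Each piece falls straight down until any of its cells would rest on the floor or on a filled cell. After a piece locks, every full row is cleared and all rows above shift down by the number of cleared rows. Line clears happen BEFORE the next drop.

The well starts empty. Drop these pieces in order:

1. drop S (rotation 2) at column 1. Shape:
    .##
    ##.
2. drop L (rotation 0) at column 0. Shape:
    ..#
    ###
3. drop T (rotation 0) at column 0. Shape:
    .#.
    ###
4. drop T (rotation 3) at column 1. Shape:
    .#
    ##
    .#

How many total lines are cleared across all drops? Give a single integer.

Answer: 0

Derivation:
Drop 1: S rot2 at col 1 lands with bottom-row=0; cleared 0 line(s) (total 0); column heights now [0 1 2 2], max=2
Drop 2: L rot0 at col 0 lands with bottom-row=2; cleared 0 line(s) (total 0); column heights now [3 3 4 2], max=4
Drop 3: T rot0 at col 0 lands with bottom-row=4; cleared 0 line(s) (total 0); column heights now [5 6 5 2], max=6
Drop 4: T rot3 at col 1 lands with bottom-row=5; cleared 0 line(s) (total 0); column heights now [5 7 8 2], max=8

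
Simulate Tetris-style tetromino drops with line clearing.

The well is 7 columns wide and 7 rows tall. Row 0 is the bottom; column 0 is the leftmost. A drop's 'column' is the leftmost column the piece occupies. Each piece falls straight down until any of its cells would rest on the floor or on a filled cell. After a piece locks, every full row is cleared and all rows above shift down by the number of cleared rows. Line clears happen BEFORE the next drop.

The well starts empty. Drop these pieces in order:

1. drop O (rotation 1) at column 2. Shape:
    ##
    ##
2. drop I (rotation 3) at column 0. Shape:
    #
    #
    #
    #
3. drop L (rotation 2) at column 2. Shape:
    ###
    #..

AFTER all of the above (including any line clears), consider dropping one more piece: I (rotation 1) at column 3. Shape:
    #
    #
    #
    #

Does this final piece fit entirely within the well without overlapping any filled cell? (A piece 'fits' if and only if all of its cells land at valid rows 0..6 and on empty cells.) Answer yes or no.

Answer: no

Derivation:
Drop 1: O rot1 at col 2 lands with bottom-row=0; cleared 0 line(s) (total 0); column heights now [0 0 2 2 0 0 0], max=2
Drop 2: I rot3 at col 0 lands with bottom-row=0; cleared 0 line(s) (total 0); column heights now [4 0 2 2 0 0 0], max=4
Drop 3: L rot2 at col 2 lands with bottom-row=2; cleared 0 line(s) (total 0); column heights now [4 0 4 4 4 0 0], max=4
Test piece I rot1 at col 3 (width 1): heights before test = [4 0 4 4 4 0 0]; fits = False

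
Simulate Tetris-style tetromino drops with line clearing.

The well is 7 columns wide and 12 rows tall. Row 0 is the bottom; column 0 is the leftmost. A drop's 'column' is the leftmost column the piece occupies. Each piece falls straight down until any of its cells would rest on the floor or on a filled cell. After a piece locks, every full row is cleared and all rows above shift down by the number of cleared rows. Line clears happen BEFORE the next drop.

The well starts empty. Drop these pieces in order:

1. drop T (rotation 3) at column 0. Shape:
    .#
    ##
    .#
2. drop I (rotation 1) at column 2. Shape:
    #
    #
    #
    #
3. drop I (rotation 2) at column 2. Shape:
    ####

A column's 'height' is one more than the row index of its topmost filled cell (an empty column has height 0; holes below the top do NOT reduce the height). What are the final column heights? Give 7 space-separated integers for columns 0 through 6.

Answer: 2 3 5 5 5 5 0

Derivation:
Drop 1: T rot3 at col 0 lands with bottom-row=0; cleared 0 line(s) (total 0); column heights now [2 3 0 0 0 0 0], max=3
Drop 2: I rot1 at col 2 lands with bottom-row=0; cleared 0 line(s) (total 0); column heights now [2 3 4 0 0 0 0], max=4
Drop 3: I rot2 at col 2 lands with bottom-row=4; cleared 0 line(s) (total 0); column heights now [2 3 5 5 5 5 0], max=5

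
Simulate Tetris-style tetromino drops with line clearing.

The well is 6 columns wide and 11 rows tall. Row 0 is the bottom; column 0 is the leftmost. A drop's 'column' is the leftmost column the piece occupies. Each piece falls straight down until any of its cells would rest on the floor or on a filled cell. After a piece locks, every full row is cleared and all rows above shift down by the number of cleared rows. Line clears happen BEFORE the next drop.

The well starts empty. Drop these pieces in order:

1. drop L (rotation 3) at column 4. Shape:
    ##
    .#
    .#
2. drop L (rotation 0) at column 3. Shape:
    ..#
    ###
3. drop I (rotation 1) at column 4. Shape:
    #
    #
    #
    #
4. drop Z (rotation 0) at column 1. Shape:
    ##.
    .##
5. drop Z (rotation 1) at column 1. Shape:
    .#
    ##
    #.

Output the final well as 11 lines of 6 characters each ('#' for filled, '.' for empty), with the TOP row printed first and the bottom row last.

Answer: ......
......
..#...
.##.#.
.#..#.
.##.#.
..####
...###
....##
.....#
.....#

Derivation:
Drop 1: L rot3 at col 4 lands with bottom-row=0; cleared 0 line(s) (total 0); column heights now [0 0 0 0 3 3], max=3
Drop 2: L rot0 at col 3 lands with bottom-row=3; cleared 0 line(s) (total 0); column heights now [0 0 0 4 4 5], max=5
Drop 3: I rot1 at col 4 lands with bottom-row=4; cleared 0 line(s) (total 0); column heights now [0 0 0 4 8 5], max=8
Drop 4: Z rot0 at col 1 lands with bottom-row=4; cleared 0 line(s) (total 0); column heights now [0 6 6 5 8 5], max=8
Drop 5: Z rot1 at col 1 lands with bottom-row=6; cleared 0 line(s) (total 0); column heights now [0 8 9 5 8 5], max=9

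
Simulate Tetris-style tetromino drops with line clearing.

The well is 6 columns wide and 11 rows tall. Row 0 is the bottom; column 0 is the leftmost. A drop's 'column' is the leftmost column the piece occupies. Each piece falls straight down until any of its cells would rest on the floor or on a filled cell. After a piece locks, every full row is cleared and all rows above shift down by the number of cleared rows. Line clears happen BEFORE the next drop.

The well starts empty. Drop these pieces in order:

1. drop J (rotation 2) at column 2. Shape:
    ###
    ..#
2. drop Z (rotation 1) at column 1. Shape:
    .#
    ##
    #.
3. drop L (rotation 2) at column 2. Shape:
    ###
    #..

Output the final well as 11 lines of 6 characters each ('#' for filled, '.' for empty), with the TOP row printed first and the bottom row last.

Answer: ......
......
......
......
......
..###.
..#...
..#...
.##...
.####.
....#.

Derivation:
Drop 1: J rot2 at col 2 lands with bottom-row=0; cleared 0 line(s) (total 0); column heights now [0 0 2 2 2 0], max=2
Drop 2: Z rot1 at col 1 lands with bottom-row=1; cleared 0 line(s) (total 0); column heights now [0 3 4 2 2 0], max=4
Drop 3: L rot2 at col 2 lands with bottom-row=4; cleared 0 line(s) (total 0); column heights now [0 3 6 6 6 0], max=6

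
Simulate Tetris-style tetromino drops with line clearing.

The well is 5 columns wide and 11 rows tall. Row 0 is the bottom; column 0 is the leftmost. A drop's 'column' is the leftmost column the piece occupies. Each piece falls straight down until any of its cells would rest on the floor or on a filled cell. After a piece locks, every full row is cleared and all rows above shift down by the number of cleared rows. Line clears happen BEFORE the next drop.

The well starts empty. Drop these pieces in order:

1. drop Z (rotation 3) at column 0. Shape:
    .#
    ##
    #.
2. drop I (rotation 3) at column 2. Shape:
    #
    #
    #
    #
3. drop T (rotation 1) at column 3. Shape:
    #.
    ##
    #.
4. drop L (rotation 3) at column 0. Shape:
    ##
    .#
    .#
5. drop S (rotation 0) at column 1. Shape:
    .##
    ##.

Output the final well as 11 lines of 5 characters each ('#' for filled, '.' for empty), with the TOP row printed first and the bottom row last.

Drop 1: Z rot3 at col 0 lands with bottom-row=0; cleared 0 line(s) (total 0); column heights now [2 3 0 0 0], max=3
Drop 2: I rot3 at col 2 lands with bottom-row=0; cleared 0 line(s) (total 0); column heights now [2 3 4 0 0], max=4
Drop 3: T rot1 at col 3 lands with bottom-row=0; cleared 1 line(s) (total 1); column heights now [1 2 3 2 0], max=3
Drop 4: L rot3 at col 0 lands with bottom-row=2; cleared 0 line(s) (total 1); column heights now [5 5 3 2 0], max=5
Drop 5: S rot0 at col 1 lands with bottom-row=5; cleared 0 line(s) (total 1); column heights now [5 6 7 7 0], max=7

Answer: .....
.....
.....
.....
..##.
.##..
##...
.#...
.##..
.###.
#.##.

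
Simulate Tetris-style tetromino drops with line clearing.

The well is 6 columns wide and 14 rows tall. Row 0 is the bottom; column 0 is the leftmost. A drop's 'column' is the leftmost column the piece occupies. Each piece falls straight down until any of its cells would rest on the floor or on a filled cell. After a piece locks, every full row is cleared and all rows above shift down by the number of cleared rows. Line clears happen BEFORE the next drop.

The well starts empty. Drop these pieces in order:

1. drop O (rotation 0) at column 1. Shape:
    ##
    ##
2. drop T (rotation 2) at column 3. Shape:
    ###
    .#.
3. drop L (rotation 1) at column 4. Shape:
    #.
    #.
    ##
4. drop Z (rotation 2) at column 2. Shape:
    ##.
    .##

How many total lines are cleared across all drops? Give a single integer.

Answer: 0

Derivation:
Drop 1: O rot0 at col 1 lands with bottom-row=0; cleared 0 line(s) (total 0); column heights now [0 2 2 0 0 0], max=2
Drop 2: T rot2 at col 3 lands with bottom-row=0; cleared 0 line(s) (total 0); column heights now [0 2 2 2 2 2], max=2
Drop 3: L rot1 at col 4 lands with bottom-row=2; cleared 0 line(s) (total 0); column heights now [0 2 2 2 5 3], max=5
Drop 4: Z rot2 at col 2 lands with bottom-row=5; cleared 0 line(s) (total 0); column heights now [0 2 7 7 6 3], max=7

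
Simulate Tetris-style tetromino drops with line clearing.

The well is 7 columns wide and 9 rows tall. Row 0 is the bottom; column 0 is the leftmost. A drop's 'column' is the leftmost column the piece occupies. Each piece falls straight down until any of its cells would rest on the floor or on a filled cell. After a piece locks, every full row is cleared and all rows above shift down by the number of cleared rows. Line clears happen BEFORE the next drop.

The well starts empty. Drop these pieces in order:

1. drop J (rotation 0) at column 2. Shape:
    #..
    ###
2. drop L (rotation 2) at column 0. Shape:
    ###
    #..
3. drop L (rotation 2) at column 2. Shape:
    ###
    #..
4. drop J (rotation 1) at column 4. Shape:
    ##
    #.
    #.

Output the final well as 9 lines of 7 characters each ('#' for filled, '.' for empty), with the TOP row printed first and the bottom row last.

Drop 1: J rot0 at col 2 lands with bottom-row=0; cleared 0 line(s) (total 0); column heights now [0 0 2 1 1 0 0], max=2
Drop 2: L rot2 at col 0 lands with bottom-row=1; cleared 0 line(s) (total 0); column heights now [3 3 3 1 1 0 0], max=3
Drop 3: L rot2 at col 2 lands with bottom-row=3; cleared 0 line(s) (total 0); column heights now [3 3 5 5 5 0 0], max=5
Drop 4: J rot1 at col 4 lands with bottom-row=5; cleared 0 line(s) (total 0); column heights now [3 3 5 5 8 8 0], max=8

Answer: .......
....##.
....#..
....#..
..###..
..#....
###....
#.#....
..###..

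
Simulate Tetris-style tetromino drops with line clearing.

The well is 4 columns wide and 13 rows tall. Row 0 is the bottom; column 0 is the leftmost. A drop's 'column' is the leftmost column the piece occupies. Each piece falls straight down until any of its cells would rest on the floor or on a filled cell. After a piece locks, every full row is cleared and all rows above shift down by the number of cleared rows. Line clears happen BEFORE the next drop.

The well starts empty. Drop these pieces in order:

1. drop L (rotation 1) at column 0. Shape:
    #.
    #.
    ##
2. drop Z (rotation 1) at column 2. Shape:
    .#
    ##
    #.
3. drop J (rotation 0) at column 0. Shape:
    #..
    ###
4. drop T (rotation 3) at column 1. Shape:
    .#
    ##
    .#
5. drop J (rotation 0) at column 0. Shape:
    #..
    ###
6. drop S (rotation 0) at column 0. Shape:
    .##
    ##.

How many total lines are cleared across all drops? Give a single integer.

Answer: 0

Derivation:
Drop 1: L rot1 at col 0 lands with bottom-row=0; cleared 0 line(s) (total 0); column heights now [3 1 0 0], max=3
Drop 2: Z rot1 at col 2 lands with bottom-row=0; cleared 0 line(s) (total 0); column heights now [3 1 2 3], max=3
Drop 3: J rot0 at col 0 lands with bottom-row=3; cleared 0 line(s) (total 0); column heights now [5 4 4 3], max=5
Drop 4: T rot3 at col 1 lands with bottom-row=4; cleared 0 line(s) (total 0); column heights now [5 6 7 3], max=7
Drop 5: J rot0 at col 0 lands with bottom-row=7; cleared 0 line(s) (total 0); column heights now [9 8 8 3], max=9
Drop 6: S rot0 at col 0 lands with bottom-row=9; cleared 0 line(s) (total 0); column heights now [10 11 11 3], max=11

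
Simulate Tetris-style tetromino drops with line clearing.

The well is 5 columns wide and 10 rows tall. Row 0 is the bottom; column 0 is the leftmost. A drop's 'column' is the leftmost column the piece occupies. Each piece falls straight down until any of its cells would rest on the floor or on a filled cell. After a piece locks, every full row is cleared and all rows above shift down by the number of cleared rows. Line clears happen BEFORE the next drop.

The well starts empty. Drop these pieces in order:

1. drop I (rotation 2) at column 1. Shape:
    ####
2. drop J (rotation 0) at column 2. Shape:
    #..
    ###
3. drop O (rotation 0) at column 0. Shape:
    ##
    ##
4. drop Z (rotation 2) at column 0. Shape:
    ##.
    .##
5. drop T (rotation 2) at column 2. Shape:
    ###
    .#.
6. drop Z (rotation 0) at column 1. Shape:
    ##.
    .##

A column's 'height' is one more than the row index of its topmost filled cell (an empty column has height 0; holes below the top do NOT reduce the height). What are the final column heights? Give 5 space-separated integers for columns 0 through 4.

Drop 1: I rot2 at col 1 lands with bottom-row=0; cleared 0 line(s) (total 0); column heights now [0 1 1 1 1], max=1
Drop 2: J rot0 at col 2 lands with bottom-row=1; cleared 0 line(s) (total 0); column heights now [0 1 3 2 2], max=3
Drop 3: O rot0 at col 0 lands with bottom-row=1; cleared 1 line(s) (total 1); column heights now [2 2 2 1 1], max=2
Drop 4: Z rot2 at col 0 lands with bottom-row=2; cleared 0 line(s) (total 1); column heights now [4 4 3 1 1], max=4
Drop 5: T rot2 at col 2 lands with bottom-row=2; cleared 1 line(s) (total 2); column heights now [2 3 3 3 1], max=3
Drop 6: Z rot0 at col 1 lands with bottom-row=3; cleared 0 line(s) (total 2); column heights now [2 5 5 4 1], max=5

Answer: 2 5 5 4 1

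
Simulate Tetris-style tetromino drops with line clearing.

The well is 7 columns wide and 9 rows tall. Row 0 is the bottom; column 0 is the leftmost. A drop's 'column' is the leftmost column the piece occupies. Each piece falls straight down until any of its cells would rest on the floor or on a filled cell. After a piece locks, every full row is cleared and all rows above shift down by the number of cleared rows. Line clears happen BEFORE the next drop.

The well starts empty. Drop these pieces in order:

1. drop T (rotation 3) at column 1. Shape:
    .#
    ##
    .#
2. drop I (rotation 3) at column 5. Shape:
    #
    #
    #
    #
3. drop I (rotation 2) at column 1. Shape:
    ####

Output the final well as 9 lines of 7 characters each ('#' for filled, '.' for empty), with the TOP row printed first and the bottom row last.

Drop 1: T rot3 at col 1 lands with bottom-row=0; cleared 0 line(s) (total 0); column heights now [0 2 3 0 0 0 0], max=3
Drop 2: I rot3 at col 5 lands with bottom-row=0; cleared 0 line(s) (total 0); column heights now [0 2 3 0 0 4 0], max=4
Drop 3: I rot2 at col 1 lands with bottom-row=3; cleared 0 line(s) (total 0); column heights now [0 4 4 4 4 4 0], max=4

Answer: .......
.......
.......
.......
.......
.#####.
..#..#.
.##..#.
..#..#.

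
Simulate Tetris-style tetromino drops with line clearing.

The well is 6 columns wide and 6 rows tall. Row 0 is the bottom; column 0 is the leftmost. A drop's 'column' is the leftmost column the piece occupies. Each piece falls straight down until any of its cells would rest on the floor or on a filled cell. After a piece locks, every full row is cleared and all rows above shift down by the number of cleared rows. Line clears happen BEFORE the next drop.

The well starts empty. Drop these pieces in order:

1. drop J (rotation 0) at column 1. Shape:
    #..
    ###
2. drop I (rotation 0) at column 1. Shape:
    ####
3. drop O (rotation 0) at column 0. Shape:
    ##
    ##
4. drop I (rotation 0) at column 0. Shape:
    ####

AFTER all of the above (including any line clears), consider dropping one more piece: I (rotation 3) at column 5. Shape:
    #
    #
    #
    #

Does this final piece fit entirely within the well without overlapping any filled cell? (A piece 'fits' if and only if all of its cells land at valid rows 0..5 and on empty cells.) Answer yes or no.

Answer: yes

Derivation:
Drop 1: J rot0 at col 1 lands with bottom-row=0; cleared 0 line(s) (total 0); column heights now [0 2 1 1 0 0], max=2
Drop 2: I rot0 at col 1 lands with bottom-row=2; cleared 0 line(s) (total 0); column heights now [0 3 3 3 3 0], max=3
Drop 3: O rot0 at col 0 lands with bottom-row=3; cleared 0 line(s) (total 0); column heights now [5 5 3 3 3 0], max=5
Drop 4: I rot0 at col 0 lands with bottom-row=5; cleared 0 line(s) (total 0); column heights now [6 6 6 6 3 0], max=6
Test piece I rot3 at col 5 (width 1): heights before test = [6 6 6 6 3 0]; fits = True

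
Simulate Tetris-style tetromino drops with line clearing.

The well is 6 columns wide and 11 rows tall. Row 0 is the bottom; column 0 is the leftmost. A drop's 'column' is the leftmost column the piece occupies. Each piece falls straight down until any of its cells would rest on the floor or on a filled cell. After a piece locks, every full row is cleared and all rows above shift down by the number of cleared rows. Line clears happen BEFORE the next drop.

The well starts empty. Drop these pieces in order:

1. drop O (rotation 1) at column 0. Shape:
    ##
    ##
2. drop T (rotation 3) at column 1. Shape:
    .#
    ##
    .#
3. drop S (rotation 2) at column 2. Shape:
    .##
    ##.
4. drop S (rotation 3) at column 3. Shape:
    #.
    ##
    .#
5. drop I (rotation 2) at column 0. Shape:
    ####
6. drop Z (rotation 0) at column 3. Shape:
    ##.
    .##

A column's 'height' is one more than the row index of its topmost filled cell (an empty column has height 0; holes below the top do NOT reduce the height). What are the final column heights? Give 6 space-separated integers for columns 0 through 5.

Answer: 2 3 5 10 10 0

Derivation:
Drop 1: O rot1 at col 0 lands with bottom-row=0; cleared 0 line(s) (total 0); column heights now [2 2 0 0 0 0], max=2
Drop 2: T rot3 at col 1 lands with bottom-row=1; cleared 0 line(s) (total 0); column heights now [2 3 4 0 0 0], max=4
Drop 3: S rot2 at col 2 lands with bottom-row=4; cleared 0 line(s) (total 0); column heights now [2 3 5 6 6 0], max=6
Drop 4: S rot3 at col 3 lands with bottom-row=6; cleared 0 line(s) (total 0); column heights now [2 3 5 9 8 0], max=9
Drop 5: I rot2 at col 0 lands with bottom-row=9; cleared 0 line(s) (total 0); column heights now [10 10 10 10 8 0], max=10
Drop 6: Z rot0 at col 3 lands with bottom-row=9; cleared 1 line(s) (total 1); column heights now [2 3 5 10 10 0], max=10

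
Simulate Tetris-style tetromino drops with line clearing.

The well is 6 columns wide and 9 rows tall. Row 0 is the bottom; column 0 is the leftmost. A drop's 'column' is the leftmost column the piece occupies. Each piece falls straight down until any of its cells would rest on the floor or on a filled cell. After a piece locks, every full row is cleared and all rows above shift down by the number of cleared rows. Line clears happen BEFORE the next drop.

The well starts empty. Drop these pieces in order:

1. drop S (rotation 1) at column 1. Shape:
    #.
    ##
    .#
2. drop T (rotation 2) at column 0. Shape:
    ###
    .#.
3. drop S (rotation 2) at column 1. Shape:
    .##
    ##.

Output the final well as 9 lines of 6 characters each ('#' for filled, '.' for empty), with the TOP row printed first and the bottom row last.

Answer: ......
......
..##..
.##...
###...
.#....
.#....
.##...
..#...

Derivation:
Drop 1: S rot1 at col 1 lands with bottom-row=0; cleared 0 line(s) (total 0); column heights now [0 3 2 0 0 0], max=3
Drop 2: T rot2 at col 0 lands with bottom-row=3; cleared 0 line(s) (total 0); column heights now [5 5 5 0 0 0], max=5
Drop 3: S rot2 at col 1 lands with bottom-row=5; cleared 0 line(s) (total 0); column heights now [5 6 7 7 0 0], max=7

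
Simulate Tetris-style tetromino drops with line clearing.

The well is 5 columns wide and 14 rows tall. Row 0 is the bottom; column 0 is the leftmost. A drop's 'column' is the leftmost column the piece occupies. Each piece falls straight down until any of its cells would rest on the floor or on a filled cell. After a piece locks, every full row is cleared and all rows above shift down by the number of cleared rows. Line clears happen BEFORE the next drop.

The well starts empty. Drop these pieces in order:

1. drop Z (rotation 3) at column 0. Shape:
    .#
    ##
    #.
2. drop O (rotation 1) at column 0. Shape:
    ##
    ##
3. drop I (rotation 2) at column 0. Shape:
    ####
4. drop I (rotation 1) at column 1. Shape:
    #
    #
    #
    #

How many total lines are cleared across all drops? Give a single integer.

Answer: 0

Derivation:
Drop 1: Z rot3 at col 0 lands with bottom-row=0; cleared 0 line(s) (total 0); column heights now [2 3 0 0 0], max=3
Drop 2: O rot1 at col 0 lands with bottom-row=3; cleared 0 line(s) (total 0); column heights now [5 5 0 0 0], max=5
Drop 3: I rot2 at col 0 lands with bottom-row=5; cleared 0 line(s) (total 0); column heights now [6 6 6 6 0], max=6
Drop 4: I rot1 at col 1 lands with bottom-row=6; cleared 0 line(s) (total 0); column heights now [6 10 6 6 0], max=10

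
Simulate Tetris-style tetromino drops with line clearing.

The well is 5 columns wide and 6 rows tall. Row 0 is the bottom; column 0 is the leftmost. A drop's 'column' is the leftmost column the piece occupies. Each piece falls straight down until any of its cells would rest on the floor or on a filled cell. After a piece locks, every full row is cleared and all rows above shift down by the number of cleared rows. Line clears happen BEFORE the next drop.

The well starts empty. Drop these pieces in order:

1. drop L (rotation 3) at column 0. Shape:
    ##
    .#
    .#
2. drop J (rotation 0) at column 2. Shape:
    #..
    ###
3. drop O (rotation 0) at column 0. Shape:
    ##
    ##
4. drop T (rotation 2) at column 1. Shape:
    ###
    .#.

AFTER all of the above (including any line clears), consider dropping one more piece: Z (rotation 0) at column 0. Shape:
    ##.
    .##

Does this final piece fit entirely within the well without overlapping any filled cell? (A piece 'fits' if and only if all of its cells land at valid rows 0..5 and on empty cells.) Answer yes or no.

Answer: no

Derivation:
Drop 1: L rot3 at col 0 lands with bottom-row=0; cleared 0 line(s) (total 0); column heights now [3 3 0 0 0], max=3
Drop 2: J rot0 at col 2 lands with bottom-row=0; cleared 0 line(s) (total 0); column heights now [3 3 2 1 1], max=3
Drop 3: O rot0 at col 0 lands with bottom-row=3; cleared 0 line(s) (total 0); column heights now [5 5 2 1 1], max=5
Drop 4: T rot2 at col 1 lands with bottom-row=4; cleared 0 line(s) (total 0); column heights now [5 6 6 6 1], max=6
Test piece Z rot0 at col 0 (width 3): heights before test = [5 6 6 6 1]; fits = False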